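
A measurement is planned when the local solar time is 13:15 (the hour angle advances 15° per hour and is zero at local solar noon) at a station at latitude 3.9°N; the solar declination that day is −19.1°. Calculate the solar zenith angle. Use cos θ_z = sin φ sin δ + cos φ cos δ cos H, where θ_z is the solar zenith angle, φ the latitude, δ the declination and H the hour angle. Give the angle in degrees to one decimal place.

Hour angle H = 15° × (13.25 − 12) = 18.75°.
cos θ_z = sin(3.9°) sin(-19.1°) + cos(3.9°) cos(-19.1°) cos(18.75°) = -0.0223 + 0.8927 = 0.8704.
θ_z = arccos(0.8704) = 29.49°.

29.5°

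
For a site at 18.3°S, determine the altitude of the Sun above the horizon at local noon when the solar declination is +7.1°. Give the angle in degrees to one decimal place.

64.6°

At local solar noon the hour angle is zero, so the elevation is 90° − |φ − δ| = 90° − |-18.3° − (7.1°)| = 90° − 25.4° = 64.6°.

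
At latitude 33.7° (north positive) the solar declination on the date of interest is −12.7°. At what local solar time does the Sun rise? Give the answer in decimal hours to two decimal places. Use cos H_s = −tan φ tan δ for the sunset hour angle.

6.58 h

The sunset hour angle satisfies cos H_s = −tan φ tan δ = 0.1503, giving H_s = 81.36°.
Sunrise is at 12 − H_s/15 = 12 − 5.424 = 6.576 h local solar time.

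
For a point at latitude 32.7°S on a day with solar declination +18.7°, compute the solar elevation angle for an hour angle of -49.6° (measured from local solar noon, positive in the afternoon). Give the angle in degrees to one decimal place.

20.1°

With φ = -32.7°, δ = 18.7°, H = -49.60°: sin φ sin δ = -0.1732, cos φ cos δ cos H = 0.5166, so cos θ_z = 0.3434.
θ_z = arccos(0.3434) = 69.92°, so the elevation is 90° − 69.92° = 20.08°.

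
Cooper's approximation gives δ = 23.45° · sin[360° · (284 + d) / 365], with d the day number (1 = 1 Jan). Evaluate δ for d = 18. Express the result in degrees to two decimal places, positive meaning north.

360 × (284 + 18) / 365 = 297.863°; sin(297.863°) = -0.8841.
δ = 23.45 × -0.8841 = -20.732° ≈ -20.73°.

-20.73°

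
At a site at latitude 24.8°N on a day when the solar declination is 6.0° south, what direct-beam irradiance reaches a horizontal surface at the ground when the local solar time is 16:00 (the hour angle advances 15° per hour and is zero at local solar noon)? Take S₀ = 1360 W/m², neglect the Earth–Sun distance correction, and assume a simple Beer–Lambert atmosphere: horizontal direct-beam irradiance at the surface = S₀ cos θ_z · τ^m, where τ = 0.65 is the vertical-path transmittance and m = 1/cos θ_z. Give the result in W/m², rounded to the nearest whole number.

193 W/m²

Hour angle H = 15° × (16 − 12) = 60.00°.
cos θ_z = sin φ sin δ + cos φ cos δ cos H = (0.4195)(-0.1045) + (0.9078)(0.9945)(0.5000) = 0.4076.
Air mass m = 1/cos θ_z = 1/0.4076 = 2.453; τ^m = 0.65^2.453 = 0.3476.
Surface direct beam = 1360 × 0.4076 × 0.3476 = 192.69 W/m².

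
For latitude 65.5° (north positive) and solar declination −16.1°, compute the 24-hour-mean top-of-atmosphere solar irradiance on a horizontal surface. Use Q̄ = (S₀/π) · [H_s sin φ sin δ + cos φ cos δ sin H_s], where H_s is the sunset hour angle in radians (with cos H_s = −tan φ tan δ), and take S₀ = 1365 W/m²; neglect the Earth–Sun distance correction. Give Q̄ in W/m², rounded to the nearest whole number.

37 W/m²

−tan φ tan δ = −(2.1943)(-0.2886) = 0.6333; H_s = arccos(0.6333) = 50.71°. In radians, H_s = 0.8851.
H_s sin φ sin δ = 0.8851 × 0.9100 × -0.2773 = -0.2233.
cos φ cos δ sin H_s = 0.4147 × 0.9608 × 0.7740 = 0.3084.
Q̄ = (1365/π) × (-0.2233 + 0.3084) = 434.49 × 0.0851 = 36.98 W/m².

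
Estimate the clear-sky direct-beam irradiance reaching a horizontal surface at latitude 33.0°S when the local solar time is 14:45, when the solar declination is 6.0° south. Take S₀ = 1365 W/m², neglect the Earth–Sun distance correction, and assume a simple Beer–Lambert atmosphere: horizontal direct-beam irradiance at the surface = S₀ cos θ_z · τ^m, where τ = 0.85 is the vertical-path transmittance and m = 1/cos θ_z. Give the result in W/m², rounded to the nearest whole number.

Hour angle H = 15° × (14.75 − 12) = 41.25°.
cos θ_z = sin φ sin δ + cos φ cos δ cos H = (-0.5446)(-0.1045) + (0.8387)(0.9945)(0.7518) = 0.6840.
Air mass m = 1/cos θ_z = 1/0.6840 = 1.462; τ^m = 0.85^1.462 = 0.7885.
Surface direct beam = 1365 × 0.6840 × 0.7885 = 736.19 W/m².

736 W/m²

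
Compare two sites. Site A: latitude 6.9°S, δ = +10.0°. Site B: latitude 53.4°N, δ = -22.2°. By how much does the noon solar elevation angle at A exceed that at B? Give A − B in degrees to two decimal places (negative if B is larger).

A: 90° − |-6.9 − (10.0)| = 73.10°.
B: 90° − |53.4 − (-22.2)| = 14.40°.
A − B = 73.10 − 14.40 = 58.70°.

+58.70°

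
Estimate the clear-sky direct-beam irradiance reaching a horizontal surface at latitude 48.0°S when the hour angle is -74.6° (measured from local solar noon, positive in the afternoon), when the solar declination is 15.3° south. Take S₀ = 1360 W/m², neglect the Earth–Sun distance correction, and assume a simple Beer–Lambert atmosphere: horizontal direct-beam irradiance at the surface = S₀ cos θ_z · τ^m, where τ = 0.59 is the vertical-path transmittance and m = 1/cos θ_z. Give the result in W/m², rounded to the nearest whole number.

119 W/m²

With φ = -48.0°, δ = -15.3°, H = -74.60°: sin φ sin δ = 0.1961, cos φ cos δ cos H = 0.1714, so cos θ_z = 0.3675.
Air mass m = 1/cos θ_z = 1/0.3675 = 2.721; τ^m = 0.59^2.721 = 0.2380.
Surface direct beam = 1360 × 0.3675 × 0.2380 = 118.95 W/m².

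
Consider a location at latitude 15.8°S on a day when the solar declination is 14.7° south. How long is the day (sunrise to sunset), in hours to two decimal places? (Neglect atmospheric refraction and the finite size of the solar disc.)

12.57 hours

The sunset hour angle satisfies cos H_s = −tan φ tan δ = -0.0742, giving H_s = 94.26°.
Day length = 2 H_s / 15° h⁻¹ = 188.52° / 15 = 12.568 h.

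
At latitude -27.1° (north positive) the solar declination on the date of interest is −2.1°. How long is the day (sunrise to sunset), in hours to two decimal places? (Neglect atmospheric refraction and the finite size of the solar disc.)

12.14 hours

cos H_s = −tan(-27.1°) · tan(-2.1°) = -0.0188, so H_s = arccos(-0.0188) = 91.08°.
Day length = 2 H_s / 15° h⁻¹ = 182.16° / 15 = 12.144 h.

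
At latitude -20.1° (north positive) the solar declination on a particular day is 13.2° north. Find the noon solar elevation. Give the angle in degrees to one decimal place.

56.7°

At local solar noon the hour angle is zero, so the elevation is 90° − |φ − δ| = 90° − |-20.1° − (13.2°)| = 90° − 33.3° = 56.7°.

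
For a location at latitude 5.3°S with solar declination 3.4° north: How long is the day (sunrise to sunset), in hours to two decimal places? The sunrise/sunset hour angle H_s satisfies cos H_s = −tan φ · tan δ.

−tan φ tan δ = −(-0.0928)(0.0594) = 0.0055; H_s = arccos(0.0055) = 89.68°.
Day length = 2 H_s / 15° h⁻¹ = 179.36° / 15 = 11.957 h.

11.96 hours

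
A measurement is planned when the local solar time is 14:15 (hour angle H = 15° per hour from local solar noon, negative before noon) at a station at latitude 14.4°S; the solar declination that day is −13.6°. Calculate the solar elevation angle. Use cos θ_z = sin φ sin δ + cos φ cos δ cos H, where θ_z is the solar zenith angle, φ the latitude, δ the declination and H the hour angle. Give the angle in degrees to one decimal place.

Hour angle H = 15° × (14.25 − 12) = 33.75°.
With φ = -14.4°, δ = -13.6°, H = 33.75°: sin φ sin δ = 0.0585, cos φ cos δ cos H = 0.7828, so cos θ_z = 0.8413.
θ_z = arccos(0.8413) = 32.72°, so the elevation is 90° − 32.72° = 57.28°.

57.3°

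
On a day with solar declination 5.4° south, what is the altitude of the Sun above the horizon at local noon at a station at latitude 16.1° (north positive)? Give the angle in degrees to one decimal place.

68.5°

At local solar noon the hour angle is zero, so the elevation is 90° − |φ − δ| = 90° − |16.1° − (-5.4°)| = 90° − 21.5° = 68.5°.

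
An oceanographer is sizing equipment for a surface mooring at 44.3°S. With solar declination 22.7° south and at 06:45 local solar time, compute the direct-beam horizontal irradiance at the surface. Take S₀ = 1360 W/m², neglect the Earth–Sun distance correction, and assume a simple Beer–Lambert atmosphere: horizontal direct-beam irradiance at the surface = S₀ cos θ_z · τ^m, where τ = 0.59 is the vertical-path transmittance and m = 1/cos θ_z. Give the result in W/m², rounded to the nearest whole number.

Hour angle H = 15° × (6.75 − 12) = -78.75°.
cos θ_z = sin φ sin δ + cos φ cos δ cos H = (-0.6984)(-0.3859) + (0.7157)(0.9225)(0.1951) = 0.3983.
Air mass m = 1/cos θ_z = 1/0.3983 = 2.511; τ^m = 0.59^2.511 = 0.2658.
Surface direct beam = 1360 × 0.3983 × 0.2658 = 143.98 W/m².

144 W/m²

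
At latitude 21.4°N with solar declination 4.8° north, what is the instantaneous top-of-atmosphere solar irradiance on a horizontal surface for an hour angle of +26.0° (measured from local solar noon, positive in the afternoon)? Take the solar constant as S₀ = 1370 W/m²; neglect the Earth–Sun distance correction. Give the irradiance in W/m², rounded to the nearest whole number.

1184 W/m²

cos θ_z = sin φ sin δ + cos φ cos δ cos H = (0.3649)(0.0837) + (0.9311)(0.9965)(0.8988) = 0.8645.
Top-of-atmosphere irradiance = S₀ cos θ_z = 1370 × 0.8645 = 1184.37 W/m².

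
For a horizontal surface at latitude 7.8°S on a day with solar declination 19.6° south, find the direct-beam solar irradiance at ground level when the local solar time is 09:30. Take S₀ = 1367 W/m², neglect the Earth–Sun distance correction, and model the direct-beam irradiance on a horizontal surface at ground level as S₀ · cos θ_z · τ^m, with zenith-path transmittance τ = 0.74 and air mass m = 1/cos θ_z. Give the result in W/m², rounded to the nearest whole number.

Hour angle H = 15° × (9.5 − 12) = -37.50°.
cos θ_z = sin φ sin δ + cos φ cos δ cos H = (-0.1357)(-0.3355) + (0.9907)(0.9421)(0.7934) = 0.7860.
Air mass m = 1/cos θ_z = 1/0.7860 = 1.272; τ^m = 0.74^1.272 = 0.6818.
Surface direct beam = 1367 × 0.7860 × 0.6818 = 732.57 W/m².

733 W/m²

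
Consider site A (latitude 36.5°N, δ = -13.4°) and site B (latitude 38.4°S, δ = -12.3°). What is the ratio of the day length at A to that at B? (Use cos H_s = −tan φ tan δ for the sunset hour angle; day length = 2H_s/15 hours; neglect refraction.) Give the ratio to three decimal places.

A: H_s = arccos(−tan 36.5° · tan -13.4°) = 79.85°, so 2H_s/15 = 10.6467 h.
B: H_s = arccos(−tan -38.4° · tan -12.3°) = 99.95°, so 2H_s/15 = 13.3267 h.
Ratio A/B = 10.6467 / 13.3267 = 0.7989.

0.799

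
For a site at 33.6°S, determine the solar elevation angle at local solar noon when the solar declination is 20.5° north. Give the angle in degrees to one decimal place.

35.9°

At local solar noon the hour angle is zero, so the elevation is 90° − |φ − δ| = 90° − |-33.6° − (20.5°)| = 90° − 54.1° = 35.9°.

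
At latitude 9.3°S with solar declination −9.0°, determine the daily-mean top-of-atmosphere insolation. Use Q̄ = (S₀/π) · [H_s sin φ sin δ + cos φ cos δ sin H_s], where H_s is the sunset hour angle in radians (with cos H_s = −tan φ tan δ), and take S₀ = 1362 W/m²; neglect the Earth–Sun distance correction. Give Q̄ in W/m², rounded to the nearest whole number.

440 W/m²

−tan φ tan δ = −(-0.1638)(-0.1584) = -0.0259; H_s = arccos(-0.0259) = 91.48°. In radians, H_s = 1.5966.
H_s sin φ sin δ = 1.5966 × -0.1616 × -0.1564 = 0.0404.
cos φ cos δ sin H_s = 0.9869 × 0.9877 × 0.9997 = 0.9745.
Q̄ = (1362/π) × (0.0404 + 0.9745) = 433.54 × 1.0149 = 440.00 W/m².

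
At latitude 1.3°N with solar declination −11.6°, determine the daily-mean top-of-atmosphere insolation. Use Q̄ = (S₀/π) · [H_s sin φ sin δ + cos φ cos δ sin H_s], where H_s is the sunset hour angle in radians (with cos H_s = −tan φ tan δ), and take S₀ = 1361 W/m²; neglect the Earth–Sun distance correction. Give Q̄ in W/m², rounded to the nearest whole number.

421 W/m²

−tan φ tan δ = −(0.0227)(-0.2053) = 0.0047; H_s = arccos(0.0047) = 89.73°. In radians, H_s = 1.5661.
H_s sin φ sin δ = 1.5661 × 0.0227 × -0.2011 = -0.0071.
cos φ cos δ sin H_s = 0.9997 × 0.9796 × 1.0000 = 0.9793.
Q̄ = (1361/π) × (-0.0071 + 0.9793) = 433.22 × 0.9722 = 421.18 W/m².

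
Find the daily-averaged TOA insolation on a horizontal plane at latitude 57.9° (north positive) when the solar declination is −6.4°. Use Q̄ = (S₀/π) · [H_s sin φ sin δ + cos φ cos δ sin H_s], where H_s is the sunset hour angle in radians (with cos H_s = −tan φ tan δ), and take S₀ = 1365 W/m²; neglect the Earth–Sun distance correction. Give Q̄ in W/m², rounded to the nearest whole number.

169 W/m²

cos H_s = −tan(57.9°) · tan(-6.4°) = 0.1788, so H_s = arccos(0.1788) = 79.70°. In radians, H_s = 1.3910.
H_s sin φ sin δ = 1.3910 × 0.8471 × -0.1115 = -0.1314.
cos φ cos δ sin H_s = 0.5314 × 0.9938 × 0.9839 = 0.5196.
Q̄ = (1365/π) × (-0.1314 + 0.5196) = 434.49 × 0.3882 = 168.67 W/m².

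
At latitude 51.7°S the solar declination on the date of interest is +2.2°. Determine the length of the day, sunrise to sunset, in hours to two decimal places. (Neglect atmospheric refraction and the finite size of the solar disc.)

11.63 hours

cos H_s = −tan(-51.7°) · tan(2.2°) = 0.0486, so H_s = arccos(0.0486) = 87.21°.
Day length = 2 H_s / 15° h⁻¹ = 174.42° / 15 = 11.628 h.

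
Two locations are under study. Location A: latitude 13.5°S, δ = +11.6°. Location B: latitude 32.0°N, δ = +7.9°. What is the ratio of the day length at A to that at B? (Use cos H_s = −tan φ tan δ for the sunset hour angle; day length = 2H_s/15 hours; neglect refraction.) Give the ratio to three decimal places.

A: H_s = arccos(−tan -13.5° · tan 11.6°) = 87.18°, so 2H_s/15 = 11.6240 h.
B: H_s = arccos(−tan 32.0° · tan 7.9°) = 94.97°, so 2H_s/15 = 12.6627 h.
Ratio A/B = 11.6240 / 12.6627 = 0.9180.

0.918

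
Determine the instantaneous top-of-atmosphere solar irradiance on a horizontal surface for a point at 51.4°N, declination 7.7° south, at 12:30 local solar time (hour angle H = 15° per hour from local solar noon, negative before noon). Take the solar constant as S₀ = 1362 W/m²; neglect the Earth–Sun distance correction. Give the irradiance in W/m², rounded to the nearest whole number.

692 W/m²

Hour angle H = 15° × (12.5 − 12) = 7.50°.
cos θ_z = sin φ sin δ + cos φ cos δ cos H = (0.7815)(-0.1340) + (0.6239)(0.9910)(0.9914) = 0.5082.
Top-of-atmosphere irradiance = S₀ cos θ_z = 1362 × 0.5082 = 692.17 W/m².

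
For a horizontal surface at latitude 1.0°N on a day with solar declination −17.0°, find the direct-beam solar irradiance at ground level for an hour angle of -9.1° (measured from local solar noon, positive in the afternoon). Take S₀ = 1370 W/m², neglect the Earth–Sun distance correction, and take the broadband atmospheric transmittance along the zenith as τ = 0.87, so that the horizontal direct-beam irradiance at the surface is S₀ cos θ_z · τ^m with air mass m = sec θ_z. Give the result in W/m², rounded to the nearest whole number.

cos θ_z = sin(1.0°) sin(-17.0°) + cos(1.0°) cos(-17.0°) cos(-9.10°) = -0.0051 + 0.9441 = 0.9390.
Air mass m = 1/cos θ_z = 1/0.9390 = 1.065; τ^m = 0.87^1.065 = 0.8622.
Surface direct beam = 1370 × 0.9390 × 0.8622 = 1109.16 W/m².

1109 W/m²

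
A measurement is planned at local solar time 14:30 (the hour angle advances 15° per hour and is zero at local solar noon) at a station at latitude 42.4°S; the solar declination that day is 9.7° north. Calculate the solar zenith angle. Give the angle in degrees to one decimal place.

Hour angle H = 15° × (14.5 − 12) = 37.50°.
cos θ_z = sin(-42.4°) sin(9.7°) + cos(-42.4°) cos(9.7°) cos(37.50°) = -0.1136 + 0.5775 = 0.4639.
θ_z = arccos(0.4639) = 62.36°.

62.4°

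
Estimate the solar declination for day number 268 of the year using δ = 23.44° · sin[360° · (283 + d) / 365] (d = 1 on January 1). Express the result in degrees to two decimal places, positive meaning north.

360 × (283 + 268) / 365 = 543.452°; sin(543.452°) = -0.0602.
δ = 23.44 × -0.0602 = -1.411° ≈ -1.41°.

-1.41°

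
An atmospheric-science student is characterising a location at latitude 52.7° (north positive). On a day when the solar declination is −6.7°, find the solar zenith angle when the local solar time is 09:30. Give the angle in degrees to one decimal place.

Hour angle H = 15° × (9.5 − 12) = -37.50°.
With φ = 52.7°, δ = -6.7°, H = -37.50°: sin φ sin δ = -0.0928, cos φ cos δ cos H = 0.4775, so cos θ_z = 0.3847.
θ_z = arccos(0.3847) = 67.37°.

67.4°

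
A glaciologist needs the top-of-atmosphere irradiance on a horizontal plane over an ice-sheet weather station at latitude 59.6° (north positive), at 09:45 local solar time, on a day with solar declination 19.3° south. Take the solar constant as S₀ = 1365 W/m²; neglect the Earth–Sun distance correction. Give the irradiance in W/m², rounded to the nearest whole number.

153 W/m²

Hour angle H = 15° × (9.75 − 12) = -33.75°.
With φ = 59.6°, δ = -19.3°, H = -33.75°: sin φ sin δ = -0.2851, cos φ cos δ cos H = 0.3971, so cos θ_z = 0.1120.
Top-of-atmosphere irradiance = S₀ cos θ_z = 1365 × 0.1120 = 152.88 W/m².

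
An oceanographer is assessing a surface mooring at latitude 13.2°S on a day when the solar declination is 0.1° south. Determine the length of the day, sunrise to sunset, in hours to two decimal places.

−tan φ tan δ = −(-0.2345)(-0.0017) = -0.0004; H_s = arccos(-0.0004) = 90.02°.
Day length = 2 H_s / 15° h⁻¹ = 180.04° / 15 = 12.003 h.

12.00 hours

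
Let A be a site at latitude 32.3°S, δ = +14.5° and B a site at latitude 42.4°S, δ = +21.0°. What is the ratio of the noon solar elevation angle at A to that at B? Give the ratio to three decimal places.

A: 90° − |-32.3 − (14.5)| = 43.20°.
B: 90° − |-42.4 − (21.0)| = 26.60°.
Ratio A/B = 43.2000 / 26.6000 = 1.6241.

1.624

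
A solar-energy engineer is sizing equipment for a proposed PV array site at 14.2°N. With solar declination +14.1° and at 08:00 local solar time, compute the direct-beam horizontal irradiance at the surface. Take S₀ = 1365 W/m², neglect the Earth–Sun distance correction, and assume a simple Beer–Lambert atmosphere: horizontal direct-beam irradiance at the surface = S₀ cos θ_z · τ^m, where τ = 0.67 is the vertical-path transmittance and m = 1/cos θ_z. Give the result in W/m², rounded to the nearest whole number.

340 W/m²

Hour angle H = 15° × (8 − 12) = -60.00°.
cos θ_z = sin(14.2°) sin(14.1°) + cos(14.2°) cos(14.1°) cos(-60.00°) = 0.0598 + 0.4701 = 0.5299.
Air mass m = 1/cos θ_z = 1/0.5299 = 1.887; τ^m = 0.67^1.887 = 0.4697.
Surface direct beam = 1365 × 0.5299 × 0.4697 = 339.74 W/m².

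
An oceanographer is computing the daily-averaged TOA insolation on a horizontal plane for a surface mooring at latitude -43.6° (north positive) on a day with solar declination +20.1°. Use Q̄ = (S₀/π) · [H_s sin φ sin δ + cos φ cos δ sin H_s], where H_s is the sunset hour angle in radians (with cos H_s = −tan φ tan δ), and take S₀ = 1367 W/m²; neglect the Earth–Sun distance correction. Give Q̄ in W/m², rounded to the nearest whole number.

152 W/m²

−tan φ tan δ = −(-0.9523)(0.3659) = 0.3484; H_s = arccos(0.3484) = 69.61°. In radians, H_s = 1.2149.
H_s sin φ sin δ = 1.2149 × -0.6896 × 0.3437 = -0.2880.
cos φ cos δ sin H_s = 0.7242 × 0.9391 × 0.9373 = 0.6375.
Q̄ = (1367/π) × (-0.2880 + 0.6375) = 435.13 × 0.3495 = 152.08 W/m².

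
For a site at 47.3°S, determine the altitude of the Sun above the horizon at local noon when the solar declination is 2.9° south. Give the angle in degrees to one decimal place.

45.6°

At local solar noon the hour angle is zero, so the elevation is 90° − |φ − δ| = 90° − |-47.3° − (-2.9°)| = 90° − 44.4° = 45.6°.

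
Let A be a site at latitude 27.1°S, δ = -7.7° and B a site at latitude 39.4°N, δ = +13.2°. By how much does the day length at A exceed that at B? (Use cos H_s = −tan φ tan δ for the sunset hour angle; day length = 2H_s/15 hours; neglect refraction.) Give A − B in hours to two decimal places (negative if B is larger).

A: H_s = arccos(−tan -27.1° · tan -7.7°) = 93.97°, so 2H_s/15 = 12.5293 h.
B: H_s = arccos(−tan 39.4° · tan 13.2°) = 101.11°, so 2H_s/15 = 13.4813 h.
A − B = 12.5293 − 13.4813 = -0.9520 h.

-0.95 h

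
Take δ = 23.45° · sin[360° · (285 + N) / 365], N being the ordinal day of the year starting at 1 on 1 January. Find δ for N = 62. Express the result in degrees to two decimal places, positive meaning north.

-7.15°

360 × (285 + 62) / 365 = 342.247°; sin(342.247°) = -0.3049.
δ = 23.45 × -0.3049 = -7.150° ≈ -7.15°.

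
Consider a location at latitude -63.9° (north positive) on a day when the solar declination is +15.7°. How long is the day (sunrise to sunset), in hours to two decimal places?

7.33 hours

−tan φ tan δ = −(-2.0413)(0.2811) = 0.5738; H_s = arccos(0.5738) = 54.98°.
Day length = 2 H_s / 15° h⁻¹ = 109.96° / 15 = 7.331 h.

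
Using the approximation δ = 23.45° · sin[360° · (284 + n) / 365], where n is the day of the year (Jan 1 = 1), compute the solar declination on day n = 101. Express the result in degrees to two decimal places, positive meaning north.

360 × (284 + 101) / 365 = 379.726°; sin(379.726°) = 0.3375.
δ = 23.45 × 0.3375 = 7.914° ≈ +7.91°.

+7.91°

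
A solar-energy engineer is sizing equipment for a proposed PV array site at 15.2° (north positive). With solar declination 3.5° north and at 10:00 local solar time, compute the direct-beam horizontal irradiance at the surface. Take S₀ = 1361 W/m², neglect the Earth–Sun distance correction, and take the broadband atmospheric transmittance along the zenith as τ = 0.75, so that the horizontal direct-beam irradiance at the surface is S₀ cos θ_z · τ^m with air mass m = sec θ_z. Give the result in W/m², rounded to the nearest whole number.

825 W/m²

Hour angle H = 15° × (10 − 12) = -30.00°.
cos θ_z = sin(15.2°) sin(3.5°) + cos(15.2°) cos(3.5°) cos(-30.00°) = 0.0160 + 0.8342 = 0.8502.
Air mass m = 1/cos θ_z = 1/0.8502 = 1.176; τ^m = 0.75^1.176 = 0.7130.
Surface direct beam = 1361 × 0.8502 × 0.7130 = 825.03 W/m².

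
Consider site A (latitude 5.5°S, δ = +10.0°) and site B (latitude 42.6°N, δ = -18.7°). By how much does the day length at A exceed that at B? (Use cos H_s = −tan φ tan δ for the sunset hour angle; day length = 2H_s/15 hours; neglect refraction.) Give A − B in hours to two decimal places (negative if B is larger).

A: H_s = arccos(−tan -5.5° · tan 10.0°) = 89.03°, so 2H_s/15 = 11.8707 h.
B: H_s = arccos(−tan 42.6° · tan -18.7°) = 71.87°, so 2H_s/15 = 9.5827 h.
A − B = 11.8707 − 9.5827 = 2.2880 h.

+2.29 h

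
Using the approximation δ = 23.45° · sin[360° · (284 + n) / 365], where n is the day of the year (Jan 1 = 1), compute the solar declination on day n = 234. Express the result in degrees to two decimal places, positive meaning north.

360 × (284 + 234) / 365 = 510.904°; sin(510.904°) = 0.4863.
δ = 23.45 × 0.4863 = 11.404° ≈ +11.40°.

+11.40°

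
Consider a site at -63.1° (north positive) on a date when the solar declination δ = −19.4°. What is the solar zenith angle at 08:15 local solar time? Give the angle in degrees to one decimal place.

Hour angle H = 15° × (8.25 − 12) = -56.25°.
cos θ_z = sin φ sin δ + cos φ cos δ cos H = (-0.8918)(-0.3322) + (0.4524)(0.9432)(0.5556) = 0.5333.
θ_z = arccos(0.5333) = 57.77°.

57.8°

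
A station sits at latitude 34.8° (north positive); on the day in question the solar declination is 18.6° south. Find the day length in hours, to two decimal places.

−tan φ tan δ = −(0.6950)(-0.3365) = 0.2339; H_s = arccos(0.2339) = 76.47°.
Day length = 2 H_s / 15° h⁻¹ = 152.94° / 15 = 10.196 h.

10.20 hours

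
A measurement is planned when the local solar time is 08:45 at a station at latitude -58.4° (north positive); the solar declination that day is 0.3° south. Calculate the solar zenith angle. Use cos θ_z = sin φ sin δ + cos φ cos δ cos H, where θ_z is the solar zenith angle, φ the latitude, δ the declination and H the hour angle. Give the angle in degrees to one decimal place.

Hour angle H = 15° × (8.75 − 12) = -48.75°.
With φ = -58.4°, δ = -0.3°, H = -48.75°: sin φ sin δ = 0.0045, cos φ cos δ cos H = 0.3455, so cos θ_z = 0.3500.
θ_z = arccos(0.3500) = 69.51°.

69.5°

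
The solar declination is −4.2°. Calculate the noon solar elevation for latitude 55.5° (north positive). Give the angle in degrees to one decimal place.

At local solar noon the hour angle is zero, so the elevation is 90° − |φ − δ| = 90° − |55.5° − (-4.2°)| = 90° − 59.7° = 30.3°.

30.3°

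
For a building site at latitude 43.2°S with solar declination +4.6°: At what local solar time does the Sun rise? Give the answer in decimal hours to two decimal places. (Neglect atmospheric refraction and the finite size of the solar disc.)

6.29 h

cos H_s = −tan(-43.2°) · tan(4.6°) = 0.0756, so H_s = arccos(0.0756) = 85.66°.
Sunrise is at 12 − H_s/15 = 12 − 5.711 = 6.289 h local solar time.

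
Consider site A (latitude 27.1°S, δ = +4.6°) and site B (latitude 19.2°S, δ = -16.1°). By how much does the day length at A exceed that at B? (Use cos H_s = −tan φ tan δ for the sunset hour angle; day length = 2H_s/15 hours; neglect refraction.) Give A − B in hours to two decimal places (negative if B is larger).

-1.08 h

A: H_s = arccos(−tan -27.1° · tan 4.6°) = 87.64°, so 2H_s/15 = 11.6853 h.
B: H_s = arccos(−tan -19.2° · tan -16.1°) = 95.77°, so 2H_s/15 = 12.7693 h.
A − B = 11.6853 − 12.7693 = -1.0840 h.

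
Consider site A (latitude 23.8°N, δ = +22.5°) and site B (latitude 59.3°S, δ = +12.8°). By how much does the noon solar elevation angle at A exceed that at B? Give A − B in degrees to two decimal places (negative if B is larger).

A: 90° − |23.8 − (22.5)| = 88.70°.
B: 90° − |-59.3 − (12.8)| = 17.90°.
A − B = 88.70 − 17.90 = 70.80°.

+70.80°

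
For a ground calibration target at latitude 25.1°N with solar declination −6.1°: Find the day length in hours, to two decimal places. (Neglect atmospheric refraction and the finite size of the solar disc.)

11.62 hours

cos H_s = −tan(25.1°) · tan(-6.1°) = 0.0501, so H_s = arccos(0.0501) = 87.13°.
Day length = 2 H_s / 15° h⁻¹ = 174.26° / 15 = 11.617 h.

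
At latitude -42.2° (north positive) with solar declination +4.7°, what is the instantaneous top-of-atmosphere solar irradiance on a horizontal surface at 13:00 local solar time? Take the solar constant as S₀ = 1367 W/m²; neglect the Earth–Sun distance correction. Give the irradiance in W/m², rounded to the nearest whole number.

900 W/m²

Hour angle H = 15° × (13 − 12) = 15.00°.
cos θ_z = sin φ sin δ + cos φ cos δ cos H = (-0.6717)(0.0819) + (0.7408)(0.9966)(0.9659) = 0.6581.
Top-of-atmosphere irradiance = S₀ cos θ_z = 1367 × 0.6581 = 899.62 W/m².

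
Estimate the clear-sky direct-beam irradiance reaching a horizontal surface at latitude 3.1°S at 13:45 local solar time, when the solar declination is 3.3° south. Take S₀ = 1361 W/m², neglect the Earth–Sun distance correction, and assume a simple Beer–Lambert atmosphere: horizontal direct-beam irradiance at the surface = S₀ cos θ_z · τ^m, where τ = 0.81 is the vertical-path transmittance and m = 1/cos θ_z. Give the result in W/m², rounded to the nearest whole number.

965 W/m²

Hour angle H = 15° × (13.75 − 12) = 26.25°.
With φ = -3.1°, δ = -3.3°, H = 26.25°: sin φ sin δ = 0.0031, cos φ cos δ cos H = 0.8941, so cos θ_z = 0.8972.
Air mass m = 1/cos θ_z = 1/0.8972 = 1.115; τ^m = 0.81^1.115 = 0.7906.
Surface direct beam = 1361 × 0.8972 × 0.7906 = 965.39 W/m².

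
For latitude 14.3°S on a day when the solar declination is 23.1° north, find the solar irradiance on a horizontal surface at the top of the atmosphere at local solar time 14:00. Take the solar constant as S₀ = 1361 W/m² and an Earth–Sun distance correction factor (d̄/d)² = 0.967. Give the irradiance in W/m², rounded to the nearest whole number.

888 W/m²

Hour angle H = 15° × (14 − 12) = 30.00°.
cos θ_z = sin(-14.3°) sin(23.1°) + cos(-14.3°) cos(23.1°) cos(30.00°) = -0.0969 + 0.7719 = 0.6750.
Top-of-atmosphere irradiance = S₀ (d̄/d)² cos θ_z = 1361 × 0.967 × 0.6750 = 888.36 W/m².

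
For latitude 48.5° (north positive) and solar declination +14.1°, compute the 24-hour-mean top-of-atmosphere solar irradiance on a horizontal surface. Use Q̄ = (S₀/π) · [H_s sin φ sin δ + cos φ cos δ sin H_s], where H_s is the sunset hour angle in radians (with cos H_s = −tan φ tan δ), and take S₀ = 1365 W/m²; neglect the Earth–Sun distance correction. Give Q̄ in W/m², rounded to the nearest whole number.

415 W/m²

−tan φ tan δ = −(1.1303)(0.2512) = -0.2839; H_s = arccos(-0.2839) = 106.49°. In radians, H_s = 1.8586.
H_s sin φ sin δ = 1.8586 × 0.7490 × 0.2436 = 0.3391.
cos φ cos δ sin H_s = 0.6626 × 0.9699 × 0.9589 = 0.6162.
Q̄ = (1365/π) × (0.3391 + 0.6162) = 434.49 × 0.9553 = 415.07 W/m².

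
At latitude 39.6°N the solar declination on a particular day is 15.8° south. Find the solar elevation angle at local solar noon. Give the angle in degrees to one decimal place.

34.6°

At local solar noon the hour angle is zero, so the elevation is 90° − |φ − δ| = 90° − |39.6° − (-15.8°)| = 90° − 55.4° = 34.6°.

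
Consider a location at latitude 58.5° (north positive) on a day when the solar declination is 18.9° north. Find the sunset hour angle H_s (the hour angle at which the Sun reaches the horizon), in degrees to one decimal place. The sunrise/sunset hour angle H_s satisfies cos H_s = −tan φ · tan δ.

−tan φ tan δ = −(1.6319)(0.3424) = -0.5588; H_s = arccos(-0.5588) = 123.97°.

124.0°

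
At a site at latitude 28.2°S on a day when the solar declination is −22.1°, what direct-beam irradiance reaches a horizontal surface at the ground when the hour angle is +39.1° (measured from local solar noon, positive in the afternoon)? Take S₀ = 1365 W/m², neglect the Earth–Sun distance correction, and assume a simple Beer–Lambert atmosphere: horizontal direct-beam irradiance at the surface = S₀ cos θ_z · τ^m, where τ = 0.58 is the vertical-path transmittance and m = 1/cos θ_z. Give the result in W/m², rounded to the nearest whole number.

With φ = -28.2°, δ = -22.1°, H = 39.10°: sin φ sin δ = 0.1778, cos φ cos δ cos H = 0.6337, so cos θ_z = 0.8115.
Air mass m = 1/cos θ_z = 1/0.8115 = 1.232; τ^m = 0.58^1.232 = 0.5111.
Surface direct beam = 1365 × 0.8115 × 0.5111 = 566.14 W/m².

566 W/m²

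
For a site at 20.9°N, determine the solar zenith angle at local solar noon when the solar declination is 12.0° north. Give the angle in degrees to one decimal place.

At local solar noon the hour angle is zero, so the zenith angle is |φ − δ| = |20.9° − (12.0°)| = 8.9°.

8.9°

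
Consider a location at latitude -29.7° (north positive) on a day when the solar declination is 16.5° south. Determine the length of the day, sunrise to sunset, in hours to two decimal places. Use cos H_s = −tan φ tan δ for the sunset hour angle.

13.30 hours

The sunset hour angle satisfies cos H_s = −tan φ tan δ = -0.1690, giving H_s = 99.73°.
Day length = 2 H_s / 15° h⁻¹ = 199.46° / 15 = 13.297 h.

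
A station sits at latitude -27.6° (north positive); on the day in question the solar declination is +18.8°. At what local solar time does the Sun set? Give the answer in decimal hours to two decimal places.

cos H_s = −tan(-27.6°) · tan(18.8°) = 0.1780, so H_s = arccos(0.1780) = 79.75°.
Sunset is at 12 + H_s/15 = 12 + 5.317 = 17.317 h local solar time.

17.32 h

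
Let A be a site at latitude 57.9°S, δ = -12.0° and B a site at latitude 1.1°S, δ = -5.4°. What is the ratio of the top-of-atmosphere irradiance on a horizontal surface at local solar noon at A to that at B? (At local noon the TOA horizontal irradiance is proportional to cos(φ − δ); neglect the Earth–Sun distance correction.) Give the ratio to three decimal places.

A: cos θ_z = cos(-57.9° − (-12.0°)) = 0.6959.
B: cos θ_z = cos(-1.1° − (-5.4°)) = 0.9972.
Ratio A/B = 0.6959 / 0.9972 = 0.6979.

0.698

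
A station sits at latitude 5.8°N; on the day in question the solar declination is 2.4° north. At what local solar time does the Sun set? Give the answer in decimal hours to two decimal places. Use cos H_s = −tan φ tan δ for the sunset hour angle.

18.02 h

−tan φ tan δ = −(0.1016)(0.0419) = -0.0043; H_s = arccos(-0.0043) = 90.25°.
Sunset is at 12 + H_s/15 = 12 + 6.017 = 18.017 h local solar time.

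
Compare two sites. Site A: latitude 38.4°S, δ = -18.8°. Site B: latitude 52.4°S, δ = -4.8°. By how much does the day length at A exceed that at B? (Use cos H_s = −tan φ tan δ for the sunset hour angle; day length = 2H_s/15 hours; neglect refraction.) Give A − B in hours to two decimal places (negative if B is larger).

+1.25 h

A: H_s = arccos(−tan -38.4° · tan -18.8°) = 105.65°, so 2H_s/15 = 14.0867 h.
B: H_s = arccos(−tan -52.4° · tan -4.8°) = 96.26°, so 2H_s/15 = 12.8347 h.
A − B = 14.0867 − 12.8347 = 1.2520 h.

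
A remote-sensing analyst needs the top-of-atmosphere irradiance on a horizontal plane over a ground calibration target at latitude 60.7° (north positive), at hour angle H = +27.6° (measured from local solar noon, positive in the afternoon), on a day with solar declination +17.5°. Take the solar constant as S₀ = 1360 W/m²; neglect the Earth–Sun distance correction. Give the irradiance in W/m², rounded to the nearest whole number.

cos θ_z = sin(60.7°) sin(17.5°) + cos(60.7°) cos(17.5°) cos(27.60°) = 0.2622 + 0.4136 = 0.6758.
Top-of-atmosphere irradiance = S₀ cos θ_z = 1360 × 0.6758 = 919.09 W/m².

919 W/m²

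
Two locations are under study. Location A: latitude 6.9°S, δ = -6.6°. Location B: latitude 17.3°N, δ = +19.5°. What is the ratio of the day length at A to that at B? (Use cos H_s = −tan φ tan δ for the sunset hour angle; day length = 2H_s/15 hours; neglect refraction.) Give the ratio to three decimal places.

0.943

A: H_s = arccos(−tan -6.9° · tan -6.6°) = 90.80°, so 2H_s/15 = 12.1067 h.
B: H_s = arccos(−tan 17.3° · tan 19.5°) = 96.33°, so 2H_s/15 = 12.8440 h.
Ratio A/B = 12.1067 / 12.8440 = 0.9426.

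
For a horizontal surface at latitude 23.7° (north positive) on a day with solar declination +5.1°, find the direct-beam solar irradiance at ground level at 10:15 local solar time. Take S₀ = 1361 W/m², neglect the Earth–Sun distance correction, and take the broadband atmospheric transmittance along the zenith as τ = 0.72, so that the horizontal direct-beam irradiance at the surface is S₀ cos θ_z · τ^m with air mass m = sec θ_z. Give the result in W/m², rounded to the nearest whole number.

791 W/m²

Hour angle H = 15° × (10.25 − 12) = -26.25°.
cos θ_z = sin φ sin δ + cos φ cos δ cos H = (0.4019)(0.0889) + (0.9157)(0.9960)(0.8969) = 0.8537.
Air mass m = 1/cos θ_z = 1/0.8537 = 1.171; τ^m = 0.72^1.171 = 0.6807.
Surface direct beam = 1361 × 0.8537 × 0.6807 = 790.90 W/m².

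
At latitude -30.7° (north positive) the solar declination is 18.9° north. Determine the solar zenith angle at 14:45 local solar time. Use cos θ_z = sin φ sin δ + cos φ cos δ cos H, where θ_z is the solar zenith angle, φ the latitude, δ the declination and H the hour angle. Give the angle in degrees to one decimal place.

Hour angle H = 15° × (14.75 − 12) = 41.25°.
With φ = -30.7°, δ = 18.9°, H = 41.25°: sin φ sin δ = -0.1654, cos φ cos δ cos H = 0.6116, so cos θ_z = 0.4462.
θ_z = arccos(0.4462) = 63.50°.

63.5°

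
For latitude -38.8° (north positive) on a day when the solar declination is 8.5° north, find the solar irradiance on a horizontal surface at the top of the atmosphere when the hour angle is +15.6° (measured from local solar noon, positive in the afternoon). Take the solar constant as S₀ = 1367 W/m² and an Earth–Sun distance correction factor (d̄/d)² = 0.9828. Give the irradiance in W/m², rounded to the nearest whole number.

873 W/m²

With φ = -38.8°, δ = 8.5°, H = 15.60°: sin φ sin δ = -0.0926, cos φ cos δ cos H = 0.7424, so cos θ_z = 0.6498.
Top-of-atmosphere irradiance = S₀ (d̄/d)² cos θ_z = 1367 × 0.9828 × 0.6498 = 873.00 W/m².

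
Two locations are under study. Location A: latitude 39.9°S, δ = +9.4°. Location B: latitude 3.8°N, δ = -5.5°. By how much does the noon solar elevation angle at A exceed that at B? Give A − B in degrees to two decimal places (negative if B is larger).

-40.00°

A: 90° − |-39.9 − (9.4)| = 40.70°.
B: 90° − |3.8 − (-5.5)| = 80.70°.
A − B = 40.70 − 80.70 = -40.00°.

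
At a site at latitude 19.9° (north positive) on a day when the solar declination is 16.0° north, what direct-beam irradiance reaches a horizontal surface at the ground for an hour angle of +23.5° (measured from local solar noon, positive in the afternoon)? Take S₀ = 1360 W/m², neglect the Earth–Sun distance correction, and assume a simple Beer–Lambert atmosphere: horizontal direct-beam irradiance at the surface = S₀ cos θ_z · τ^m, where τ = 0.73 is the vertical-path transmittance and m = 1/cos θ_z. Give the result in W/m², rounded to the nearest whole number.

892 W/m²

cos θ_z = sin(19.9°) sin(16.0°) + cos(19.9°) cos(16.0°) cos(23.50°) = 0.0938 + 0.8289 = 0.9227.
Air mass m = 1/cos θ_z = 1/0.9227 = 1.084; τ^m = 0.73^1.084 = 0.7110.
Surface direct beam = 1360 × 0.9227 × 0.7110 = 892.21 W/m².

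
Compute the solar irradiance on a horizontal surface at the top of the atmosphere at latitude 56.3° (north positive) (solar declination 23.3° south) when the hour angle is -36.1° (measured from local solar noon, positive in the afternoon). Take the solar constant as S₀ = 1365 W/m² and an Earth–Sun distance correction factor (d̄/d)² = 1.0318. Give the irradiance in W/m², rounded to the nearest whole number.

116 W/m²

cos θ_z = sin φ sin δ + cos φ cos δ cos H = (0.8320)(-0.3955) + (0.5548)(0.9184)(0.8080) = 0.0826.
Top-of-atmosphere irradiance = S₀ (d̄/d)² cos θ_z = 1365 × 1.0318 × 0.0826 = 116.33 W/m².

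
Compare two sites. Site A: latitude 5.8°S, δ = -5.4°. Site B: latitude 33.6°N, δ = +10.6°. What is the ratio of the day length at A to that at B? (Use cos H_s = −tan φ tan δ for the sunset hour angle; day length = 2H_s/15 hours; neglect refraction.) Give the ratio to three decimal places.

A: H_s = arccos(−tan -5.8° · tan -5.4°) = 90.55°, so 2H_s/15 = 12.0733 h.
B: H_s = arccos(−tan 33.6° · tan 10.6°) = 97.14°, so 2H_s/15 = 12.9520 h.
Ratio A/B = 12.0733 / 12.9520 = 0.9322.

0.932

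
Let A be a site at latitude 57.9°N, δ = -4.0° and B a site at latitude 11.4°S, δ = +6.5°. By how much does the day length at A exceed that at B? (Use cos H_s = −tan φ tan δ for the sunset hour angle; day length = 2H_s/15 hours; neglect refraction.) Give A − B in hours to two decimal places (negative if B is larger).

A: H_s = arccos(−tan 57.9° · tan -4.0°) = 83.60°, so 2H_s/15 = 11.1467 h.
B: H_s = arccos(−tan -11.4° · tan 6.5°) = 88.68°, so 2H_s/15 = 11.8240 h.
A − B = 11.1467 − 11.8240 = -0.6773 h.

-0.68 h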